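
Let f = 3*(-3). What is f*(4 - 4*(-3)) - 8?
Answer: -152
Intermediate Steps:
f = -9
f*(4 - 4*(-3)) - 8 = -9*(4 - 4*(-3)) - 8 = -9*(4 + 12) - 8 = -9*16 - 8 = -144 - 8 = -152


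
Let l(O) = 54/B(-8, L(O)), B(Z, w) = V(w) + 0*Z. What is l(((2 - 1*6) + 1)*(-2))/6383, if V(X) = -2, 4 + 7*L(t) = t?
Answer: -27/6383 ≈ -0.0042300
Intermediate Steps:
L(t) = -4/7 + t/7
B(Z, w) = -2 (B(Z, w) = -2 + 0*Z = -2 + 0 = -2)
l(O) = -27 (l(O) = 54/(-2) = 54*(-½) = -27)
l(((2 - 1*6) + 1)*(-2))/6383 = -27/6383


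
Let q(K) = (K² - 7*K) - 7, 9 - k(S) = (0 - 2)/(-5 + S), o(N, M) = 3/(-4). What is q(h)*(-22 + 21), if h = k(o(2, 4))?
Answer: -3859/529 ≈ -7.2949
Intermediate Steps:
o(N, M) = -¾ (o(N, M) = 3*(-¼) = -¾)
k(S) = 9 + 2/(-5 + S) (k(S) = 9 - (0 - 2)/(-5 + S) = 9 - (-2)/(-5 + S) = 9 + 2/(-5 + S))
h = 199/23 (h = (-43 + 9*(-¾))/(-5 - ¾) = (-43 - 27/4)/(-23/4) = -4/23*(-199/4) = 199/23 ≈ 8.6522)
q(K) = -7 + K² - 7*K
q(h)*(-22 + 21) = (-7 + (199/23)² - 7*199/23)*(-22 + 21) = (-7 + 39601/529 - 1393/23)*(-1) = (3859/529)*(-1) = -3859/529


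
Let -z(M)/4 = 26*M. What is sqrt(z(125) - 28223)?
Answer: I*sqrt(41223) ≈ 203.03*I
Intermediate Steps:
z(M) = -104*M
sqrt(z(125) - 28223) = sqrt(-104*125 - 28223) = sqrt(-13000 - 28223) = sqrt(-41223) = I*sqrt(41223)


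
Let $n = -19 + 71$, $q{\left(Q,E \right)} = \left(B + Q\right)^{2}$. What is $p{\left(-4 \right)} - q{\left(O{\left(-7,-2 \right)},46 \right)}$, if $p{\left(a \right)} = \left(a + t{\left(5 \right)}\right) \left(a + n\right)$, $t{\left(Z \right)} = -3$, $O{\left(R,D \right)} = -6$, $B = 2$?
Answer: $-352$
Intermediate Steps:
$q{\left(Q,E \right)} = \left(2 + Q\right)^{2}$
$n = 52$
$p{\left(a \right)} = \left(-3 + a\right) \left(52 + a\right)$ ($p{\left(a \right)} = \left(a - 3\right) \left(a + 52\right) = \left(-3 + a\right) \left(52 + a\right)$)
$p{\left(-4 \right)} - q{\left(O{\left(-7,-2 \right)},46 \right)} = \left(-156 + \left(-4\right)^{2} + 49 \left(-4\right)\right) - \left(2 - 6\right)^{2} = \left(-156 + 16 - 196\right) - \left(-4\right)^{2} = -336 - 16 = -352$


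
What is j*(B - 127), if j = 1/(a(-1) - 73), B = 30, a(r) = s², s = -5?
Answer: 97/48 ≈ 2.0208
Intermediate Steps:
a(r) = 25 (a(r) = (-5)² = 25)
j = -1/48 (j = 1/(25 - 73) = 1/(-48) = -1/48 ≈ -0.020833)
j*(B - 127) = -(30 - 127)/48 = -1/48*(-97) = 97/48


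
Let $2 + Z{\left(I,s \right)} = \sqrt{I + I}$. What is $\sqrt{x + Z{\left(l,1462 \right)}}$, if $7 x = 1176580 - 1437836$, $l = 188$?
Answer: $\frac{\sqrt{-1828890 + 98 \sqrt{94}}}{7} \approx 193.14 i$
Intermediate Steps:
$Z{\left(I,s \right)} = -2 + \sqrt{2} \sqrt{I}$ ($Z{\left(I,s \right)} = -2 + \sqrt{I + I} = -2 + \sqrt{2 I} = -2 + \sqrt{2} \sqrt{I}$)
$x = - \frac{261256}{7}$ ($x = \frac{1176580 - 1437836}{7} = \frac{1}{7} \left(-261256\right) = - \frac{261256}{7} \approx -37322.0$)
$\sqrt{x + Z{\left(l,1462 \right)}} = \sqrt{- \frac{261256}{7} - \left(2 - \sqrt{2} \sqrt{188}\right)} = \sqrt{- \frac{261256}{7} - \left(2 - \sqrt{2} \cdot 2 \sqrt{47}\right)} = \sqrt{- \frac{261256}{7} - \left(2 - 2 \sqrt{94}\right)} = \sqrt{- \frac{261270}{7} + 2 \sqrt{94}}$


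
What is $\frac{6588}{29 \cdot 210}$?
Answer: $\frac{1098}{1015} \approx 1.0818$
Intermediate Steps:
$\frac{6588}{29 \cdot 210} = \frac{6588}{6090} = 6588 \cdot \frac{1}{6090} = \frac{1098}{1015}$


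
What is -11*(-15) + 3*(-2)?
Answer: 159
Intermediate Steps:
-11*(-15) + 3*(-2) = 165 - 6 = 159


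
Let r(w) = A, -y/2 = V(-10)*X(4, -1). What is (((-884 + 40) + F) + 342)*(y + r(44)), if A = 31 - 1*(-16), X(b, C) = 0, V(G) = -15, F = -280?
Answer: -36754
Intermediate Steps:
A = 47 (A = 31 + 16 = 47)
y = 0 (y = -(-30)*0 = -2*0 = 0)
r(w) = 47
(((-884 + 40) + F) + 342)*(y + r(44)) = (((-884 + 40) - 280) + 342)*(0 + 47) = ((-844 - 280) + 342)*47 = (-1124 + 342)*47 = -782*47 = -36754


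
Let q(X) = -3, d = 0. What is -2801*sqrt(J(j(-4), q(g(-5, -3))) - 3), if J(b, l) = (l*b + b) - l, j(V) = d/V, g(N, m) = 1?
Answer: 0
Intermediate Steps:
j(V) = 0 (j(V) = 0/V = 0)
J(b, l) = b - l + b*l (J(b, l) = (b*l + b) - l = (b + b*l) - l = b - l + b*l)
-2801*sqrt(J(j(-4), q(g(-5, -3))) - 3) = -2801*sqrt((0 - 1*(-3) + 0*(-3)) - 3) = -2801*sqrt((0 + 3 + 0) - 3) = -2801*sqrt(3 - 3) = -2801*sqrt(0) = -2801*0 = 0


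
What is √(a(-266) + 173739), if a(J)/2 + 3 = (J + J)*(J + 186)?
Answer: √258853 ≈ 508.78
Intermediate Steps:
a(J) = -6 + 4*J*(186 + J) (a(J) = -6 + 2*((J + J)*(J + 186)) = -6 + 2*((2*J)*(186 + J)) = -6 + 2*(2*J*(186 + J)) = -6 + 4*J*(186 + J))
√(a(-266) + 173739) = √((-6 + 4*(-266)² + 744*(-266)) + 173739) = √((-6 + 4*70756 - 197904) + 173739) = √((-6 + 283024 - 197904) + 173739) = √(85114 + 173739) = √258853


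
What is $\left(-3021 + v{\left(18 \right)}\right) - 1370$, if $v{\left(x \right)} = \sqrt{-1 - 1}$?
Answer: $-4391 + i \sqrt{2} \approx -4391.0 + 1.4142 i$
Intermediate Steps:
$v{\left(x \right)} = i \sqrt{2}$ ($v{\left(x \right)} = \sqrt{-2} = i \sqrt{2}$)
$\left(-3021 + v{\left(18 \right)}\right) - 1370 = \left(-3021 + i \sqrt{2}\right) - 1370 = -4391 + i \sqrt{2}$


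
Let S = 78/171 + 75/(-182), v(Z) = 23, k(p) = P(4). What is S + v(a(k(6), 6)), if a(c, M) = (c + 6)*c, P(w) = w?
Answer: 239059/10374 ≈ 23.044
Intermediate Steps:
k(p) = 4
a(c, M) = c*(6 + c) (a(c, M) = (6 + c)*c = c*(6 + c))
S = 457/10374 (S = 78*(1/171) + 75*(-1/182) = 26/57 - 75/182 = 457/10374 ≈ 0.044052)
S + v(a(k(6), 6)) = 457/10374 + 23 = 239059/10374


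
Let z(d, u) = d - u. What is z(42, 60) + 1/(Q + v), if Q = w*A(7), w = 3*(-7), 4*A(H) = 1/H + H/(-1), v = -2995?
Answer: -53263/2959 ≈ -18.000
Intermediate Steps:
A(H) = -H/4 + 1/(4*H) (A(H) = (1/H + H/(-1))/4 = (1/H + H*(-1))/4 = (1/H - H)/4 = -H/4 + 1/(4*H))
w = -21
Q = 36 (Q = -21*(1 - 1*7²)/(4*7) = -21*(1 - 1*49)/(4*7) = -21*(1 - 49)/(4*7) = -21*(-48)/(4*7) = -21*(-12/7) = 36)
z(42, 60) + 1/(Q + v) = (42 - 1*60) + 1/(36 - 2995) = (42 - 60) + 1/(-2959) = -18 - 1/2959 = -53263/2959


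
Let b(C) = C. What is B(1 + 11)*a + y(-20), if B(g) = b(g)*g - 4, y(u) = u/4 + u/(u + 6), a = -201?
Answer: -197005/7 ≈ -28144.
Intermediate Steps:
y(u) = u/4 + u/(6 + u) (y(u) = u*(¼) + u/(6 + u) = u/4 + u/(6 + u))
B(g) = -4 + g² (B(g) = g*g - 4 = g² - 4 = -4 + g²)
B(1 + 11)*a + y(-20) = (-4 + (1 + 11)²)*(-201) + (¼)*(-20)*(10 - 20)/(6 - 20) = (-4 + 12²)*(-201) + (¼)*(-20)*(-10)/(-14) = (-4 + 144)*(-201) + (¼)*(-20)*(-1/14)*(-10) = 140*(-201) - 25/7 = -28140 - 25/7 = -197005/7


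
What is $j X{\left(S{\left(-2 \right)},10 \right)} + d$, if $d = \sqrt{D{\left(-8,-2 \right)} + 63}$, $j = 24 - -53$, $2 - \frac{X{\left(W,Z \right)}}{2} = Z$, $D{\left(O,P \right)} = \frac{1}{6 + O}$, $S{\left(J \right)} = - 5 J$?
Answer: $-1232 + \frac{5 \sqrt{10}}{2} \approx -1224.1$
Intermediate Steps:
$X{\left(W,Z \right)} = 4 - 2 Z$
$j = 77$ ($j = 24 + 53 = 77$)
$d = \frac{5 \sqrt{10}}{2}$ ($d = \sqrt{\frac{1}{6 - 8} + 63} = \sqrt{\frac{1}{-2} + 63} = \sqrt{- \frac{1}{2} + 63} = \sqrt{\frac{125}{2}} = \frac{5 \sqrt{10}}{2} \approx 7.9057$)
$j X{\left(S{\left(-2 \right)},10 \right)} + d = 77 \left(4 - 20\right) + \frac{5 \sqrt{10}}{2} = 77 \left(-16\right) + \frac{5 \sqrt{10}}{2} = -1232 + \frac{5 \sqrt{10}}{2}$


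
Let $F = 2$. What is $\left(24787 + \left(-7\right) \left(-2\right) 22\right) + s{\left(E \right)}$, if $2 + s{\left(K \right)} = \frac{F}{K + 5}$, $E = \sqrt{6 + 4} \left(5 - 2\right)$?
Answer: $\frac{326207}{13} + \frac{6 \sqrt{10}}{65} \approx 25093.0$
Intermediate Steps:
$E = 3 \sqrt{10}$ ($E = \sqrt{10} \cdot 3 = 3 \sqrt{10} \approx 9.4868$)
$s{\left(K \right)} = -2 + \frac{2}{5 + K}$ ($s{\left(K \right)} = -2 + \frac{2}{K + 5} = -2 + \frac{2}{5 + K}$)
$\left(24787 + \left(-7\right) \left(-2\right) 22\right) + s{\left(E \right)} = \left(24787 + \left(-7\right) \left(-2\right) 22\right) + \frac{2 \left(-4 - 3 \sqrt{10}\right)}{5 + 3 \sqrt{10}} = \left(24787 + 14 \cdot 22\right) + \frac{2 \left(-4 - 3 \sqrt{10}\right)}{5 + 3 \sqrt{10}} = \left(24787 + 308\right) + \frac{2 \left(-4 - 3 \sqrt{10}\right)}{5 + 3 \sqrt{10}} = 25095 + \frac{2 \left(-4 - 3 \sqrt{10}\right)}{5 + 3 \sqrt{10}}$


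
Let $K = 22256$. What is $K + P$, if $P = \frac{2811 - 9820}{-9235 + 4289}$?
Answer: $\frac{110085185}{4946} \approx 22257.0$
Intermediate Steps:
$P = \frac{7009}{4946}$ ($P = - \frac{7009}{-4946} = \left(-7009\right) \left(- \frac{1}{4946}\right) = \frac{7009}{4946} \approx 1.4171$)
$K + P = 22256 + \frac{7009}{4946} = \frac{110085185}{4946}$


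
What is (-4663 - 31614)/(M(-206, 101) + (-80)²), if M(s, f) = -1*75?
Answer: -36277/6325 ≈ -5.7355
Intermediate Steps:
M(s, f) = -75
(-4663 - 31614)/(M(-206, 101) + (-80)²) = (-4663 - 31614)/(-75 + (-80)²) = -36277/(-75 + 6400) = -36277/6325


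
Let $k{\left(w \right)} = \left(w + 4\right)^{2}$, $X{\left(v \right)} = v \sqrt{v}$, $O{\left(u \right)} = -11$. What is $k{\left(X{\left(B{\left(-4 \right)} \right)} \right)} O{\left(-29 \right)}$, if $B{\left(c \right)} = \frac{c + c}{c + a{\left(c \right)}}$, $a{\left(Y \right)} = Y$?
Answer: $-275$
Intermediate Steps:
$B{\left(c \right)} = 1$ ($B{\left(c \right)} = \frac{c + c}{c + c} = \frac{2 c}{2 c} = 2 c \frac{1}{2 c} = 1$)
$X{\left(v \right)} = v^{\frac{3}{2}}$
$k{\left(w \right)} = \left(4 + w\right)^{2}$
$k{\left(X{\left(B{\left(-4 \right)} \right)} \right)} O{\left(-29 \right)} = \left(4 + 1^{\frac{3}{2}}\right)^{2} \left(-11\right) = \left(4 + 1\right)^{2} \left(-11\right) = 5^{2} \left(-11\right) = 25 \left(-11\right) = -275$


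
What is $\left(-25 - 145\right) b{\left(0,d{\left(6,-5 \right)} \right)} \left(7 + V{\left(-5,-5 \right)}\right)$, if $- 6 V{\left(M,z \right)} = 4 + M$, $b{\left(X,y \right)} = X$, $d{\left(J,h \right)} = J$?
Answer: $0$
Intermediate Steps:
$V{\left(M,z \right)} = - \frac{2}{3} - \frac{M}{6}$ ($V{\left(M,z \right)} = - \frac{4 + M}{6} = - \frac{2}{3} - \frac{M}{6}$)
$\left(-25 - 145\right) b{\left(0,d{\left(6,-5 \right)} \right)} \left(7 + V{\left(-5,-5 \right)}\right) = \left(-25 - 145\right) 0 \left(7 - - \frac{1}{6}\right) = - 170 \cdot 0 \left(7 + \left(- \frac{2}{3} + \frac{5}{6}\right)\right) = - 170 \cdot 0 \left(7 + \frac{1}{6}\right) = - 170 \cdot 0 \cdot \frac{43}{6} = \left(-170\right) 0 = 0$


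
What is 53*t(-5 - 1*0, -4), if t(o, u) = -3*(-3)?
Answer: 477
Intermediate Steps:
t(o, u) = 9
53*t(-5 - 1*0, -4) = 53*9 = 477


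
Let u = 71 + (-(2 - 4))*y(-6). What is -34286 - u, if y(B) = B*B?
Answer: -34429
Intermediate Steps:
y(B) = B²
u = 143 (u = 71 - (2 - 4)*(-6)² = 71 - 1*(-2)*36 = 71 + 2*36 = 71 + 72 = 143)
-34286 - u = -34286 - 1*143 = -34286 - 143 = -34429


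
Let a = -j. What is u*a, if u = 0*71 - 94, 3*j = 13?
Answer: 1222/3 ≈ 407.33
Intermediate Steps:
j = 13/3 (j = (⅓)*13 = 13/3 ≈ 4.3333)
u = -94 (u = 0 - 94 = -94)
a = -13/3 (a = -1*13/3 = -13/3 ≈ -4.3333)
u*a = -94*(-13/3) = 1222/3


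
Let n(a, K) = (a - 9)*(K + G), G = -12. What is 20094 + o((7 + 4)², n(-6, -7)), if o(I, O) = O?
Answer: 20379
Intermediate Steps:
n(a, K) = (-12 + K)*(-9 + a) (n(a, K) = (a - 9)*(K - 12) = (-9 + a)*(-12 + K) = (-12 + K)*(-9 + a))
20094 + o((7 + 4)², n(-6, -7)) = 20094 + (108 - 12*(-6) - 9*(-7) - 7*(-6)) = 20094 + (108 + 72 + 63 + 42) = 20094 + 285 = 20379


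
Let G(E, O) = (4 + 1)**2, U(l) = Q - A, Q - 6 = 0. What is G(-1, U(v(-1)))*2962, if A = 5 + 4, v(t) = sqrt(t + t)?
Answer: 74050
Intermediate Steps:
Q = 6 (Q = 6 + 0 = 6)
v(t) = sqrt(2)*sqrt(t) (v(t) = sqrt(2*t) = sqrt(2)*sqrt(t))
A = 9
U(l) = -3 (U(l) = 6 - 1*9 = 6 - 9 = -3)
G(E, O) = 25 (G(E, O) = 5**2 = 25)
G(-1, U(v(-1)))*2962 = 25*2962 = 74050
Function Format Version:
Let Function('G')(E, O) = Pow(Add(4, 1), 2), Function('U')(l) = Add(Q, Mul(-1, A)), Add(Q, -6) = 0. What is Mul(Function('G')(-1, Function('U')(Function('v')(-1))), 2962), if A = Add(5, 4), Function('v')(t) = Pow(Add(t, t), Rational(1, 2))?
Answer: 74050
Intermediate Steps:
Q = 6 (Q = Add(6, 0) = 6)
Function('v')(t) = Mul(Pow(2, Rational(1, 2)), Pow(t, Rational(1, 2))) (Function('v')(t) = Pow(Mul(2, t), Rational(1, 2)) = Mul(Pow(2, Rational(1, 2)), Pow(t, Rational(1, 2))))
A = 9
Function('U')(l) = -3 (Function('U')(l) = Add(6, Mul(-1, 9)) = Add(6, -9) = -3)
Function('G')(E, O) = 25 (Function('G')(E, O) = Pow(5, 2) = 25)
Mul(Function('G')(-1, Function('U')(Function('v')(-1))), 2962) = Mul(25, 2962) = 74050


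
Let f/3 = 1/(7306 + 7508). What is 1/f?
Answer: 4938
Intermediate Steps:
f = 1/4938 (f = 3/(7306 + 7508) = 3/14814 = 3*(1/14814) = 1/4938 ≈ 0.00020251)
1/f = 1/(1/4938) = 4938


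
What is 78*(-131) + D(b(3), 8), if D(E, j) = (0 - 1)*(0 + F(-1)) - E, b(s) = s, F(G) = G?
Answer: -10220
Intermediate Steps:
D(E, j) = 1 - E (D(E, j) = (0 - 1)*(0 - 1) - E = -1*(-1) - E = 1 - E)
78*(-131) + D(b(3), 8) = 78*(-131) + (1 - 1*3) = -10218 + (1 - 3) = -10218 - 2 = -10220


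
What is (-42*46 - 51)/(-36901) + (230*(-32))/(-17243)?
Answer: 305784229/636283943 ≈ 0.48058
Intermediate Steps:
(-42*46 - 51)/(-36901) + (230*(-32))/(-17243) = (-1932 - 51)*(-1/36901) - 7360*(-1/17243) = -1983*(-1/36901) + 7360/17243 = 1983/36901 + 7360/17243 = 305784229/636283943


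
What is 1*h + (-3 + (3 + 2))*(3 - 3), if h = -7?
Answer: -7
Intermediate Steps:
1*h + (-3 + (3 + 2))*(3 - 3) = 1*(-7) + (-3 + (3 + 2))*(3 - 3) = -7 + (-3 + 5)*0 = -7 + 2*0 = -7 + 0 = -7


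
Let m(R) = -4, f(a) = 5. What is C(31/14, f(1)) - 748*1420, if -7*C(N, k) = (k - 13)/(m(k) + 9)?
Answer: -37175592/35 ≈ -1.0622e+6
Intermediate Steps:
C(N, k) = 13/35 - k/35 (C(N, k) = -(k - 13)/(7*(-4 + 9)) = -(-13 + k)/(7*5) = -(-13/5 + k/5)/7 = 13/35 - k/35)
C(31/14, f(1)) - 748*1420 = (13/35 - 1/35*5) - 748*1420 = (13/35 - ⅐) - 1062160 = 8/35 - 1062160 = -37175592/35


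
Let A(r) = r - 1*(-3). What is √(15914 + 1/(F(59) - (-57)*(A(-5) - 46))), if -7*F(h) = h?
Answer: √5873260824717/19211 ≈ 126.15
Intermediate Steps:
F(h) = -h/7
A(r) = 3 + r (A(r) = r + 3 = 3 + r)
√(15914 + 1/(F(59) - (-57)*(A(-5) - 46))) = √(15914 + 1/(-⅐*59 - (-57)*((3 - 5) - 46))) = √(15914 + 1/(-59/7 - (-57)*(-2 - 46))) = √(15914 + 1/(-59/7 - (-57)*(-48))) = √(15914 + 1/(-59/7 - 1*2736)) = √(15914 + 1/(-59/7 - 2736)) = √(15914 + 1/(-19211/7)) = √(15914 - 7/19211) = √(305723847/19211) = √5873260824717/19211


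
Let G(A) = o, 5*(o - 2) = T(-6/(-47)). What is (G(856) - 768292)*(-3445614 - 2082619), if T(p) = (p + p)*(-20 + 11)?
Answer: 998112837968114/235 ≈ 4.2473e+12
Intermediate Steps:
T(p) = -18*p (T(p) = (2*p)*(-9) = -18*p)
o = 362/235 (o = 2 + (-(-108)/(-47))/5 = 2 + (-(-108)*(-1)/47)/5 = 2 + (-18*6/47)/5 = 2 + (1/5)*(-108/47) = 2 - 108/235 = 362/235 ≈ 1.5404)
G(A) = 362/235
(G(856) - 768292)*(-3445614 - 2082619) = (362/235 - 768292)*(-3445614 - 2082619) = -180548258/235*(-5528233) = 998112837968114/235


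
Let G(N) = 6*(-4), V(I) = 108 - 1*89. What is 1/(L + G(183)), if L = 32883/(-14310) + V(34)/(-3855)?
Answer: -1225890/32244379 ≈ -0.038019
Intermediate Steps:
V(I) = 19 (V(I) = 108 - 89 = 19)
G(N) = -24
L = -2823019/1225890 (L = 32883/(-14310) + 19/(-3855) = 32883*(-1/14310) + 19*(-1/3855) = -10961/4770 - 19/3855 = -2823019/1225890 ≈ -2.3028)
1/(L + G(183)) = 1/(-2823019/1225890 - 24) = 1/(-32244379/1225890) = -1225890/32244379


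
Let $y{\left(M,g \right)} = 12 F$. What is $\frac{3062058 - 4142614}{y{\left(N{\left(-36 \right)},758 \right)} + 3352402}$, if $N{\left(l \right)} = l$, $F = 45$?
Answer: $- \frac{540278}{1676471} \approx -0.32227$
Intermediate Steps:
$y{\left(M,g \right)} = 540$ ($y{\left(M,g \right)} = 12 \cdot 45 = 540$)
$\frac{3062058 - 4142614}{y{\left(N{\left(-36 \right)},758 \right)} + 3352402} = \frac{3062058 - 4142614}{540 + 3352402} = - \frac{1080556}{3352942} = \left(-1080556\right) \frac{1}{3352942} = - \frac{540278}{1676471}$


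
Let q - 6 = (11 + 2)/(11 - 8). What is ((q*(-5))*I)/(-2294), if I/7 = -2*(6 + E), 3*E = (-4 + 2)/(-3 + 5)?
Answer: -595/333 ≈ -1.7868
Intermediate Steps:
E = -1/3 (E = ((-4 + 2)/(-3 + 5))/3 = (-2/2)/3 = (-2*1/2)/3 = (1/3)*(-1) = -1/3 ≈ -0.33333)
q = 31/3 (q = 6 + (11 + 2)/(11 - 8) = 6 + 13/3 = 31/3 ≈ 10.333)
I = -238/3 (I = 7*(-2*(6 - 1/3)) = 7*(-2*17/3) = 7*(-34/3) = -238/3 ≈ -79.333)
((q*(-5))*I)/(-2294) = (((31/3)*(-5))*(-238/3))/(-2294) = -155/3*(-238/3)*(-1/2294) = (36890/9)*(-1/2294) = -595/333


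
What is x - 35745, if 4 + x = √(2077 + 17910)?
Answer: -35749 + √19987 ≈ -35608.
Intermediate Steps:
x = -4 + √19987 (x = -4 + √(2077 + 17910) = -4 + √19987 ≈ 137.38)
x - 35745 = (-4 + √19987) - 35745 = -35749 + √19987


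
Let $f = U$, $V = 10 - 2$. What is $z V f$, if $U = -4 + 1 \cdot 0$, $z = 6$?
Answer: $-192$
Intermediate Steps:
$V = 8$ ($V = 10 - 2 = 8$)
$U = -4$ ($U = -4 + 0 = -4$)
$f = -4$
$z V f = 6 \cdot 8 \left(-4\right) = 48 \left(-4\right) = -192$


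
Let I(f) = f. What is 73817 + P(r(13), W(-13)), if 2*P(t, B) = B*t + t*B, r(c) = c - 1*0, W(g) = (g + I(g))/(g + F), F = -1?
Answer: 516888/7 ≈ 73841.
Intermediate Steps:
W(g) = 2*g/(-1 + g) (W(g) = (g + g)/(g - 1) = (2*g)/(-1 + g) = 2*g/(-1 + g))
r(c) = c (r(c) = c + 0 = c)
P(t, B) = B*t (P(t, B) = (B*t + t*B)/2 = (B*t + B*t)/2 = (2*B*t)/2 = B*t)
73817 + P(r(13), W(-13)) = 73817 + (2*(-13)/(-1 - 13))*13 = 73817 + (2*(-13)/(-14))*13 = 73817 + (2*(-13)*(-1/14))*13 = 73817 + (13/7)*13 = 73817 + 169/7 = 516888/7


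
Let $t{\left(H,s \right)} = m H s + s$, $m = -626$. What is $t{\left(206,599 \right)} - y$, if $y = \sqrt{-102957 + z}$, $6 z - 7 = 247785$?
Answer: $-77244045 - \frac{35 i \sqrt{453}}{3} \approx -7.7244 \cdot 10^{7} - 248.31 i$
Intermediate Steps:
$z = \frac{123896}{3}$ ($z = \frac{7}{6} + \frac{1}{6} \cdot 247785 = \frac{7}{6} + \frac{82595}{2} = \frac{123896}{3} \approx 41299.0$)
$t{\left(H,s \right)} = s - 626 H s$ ($t{\left(H,s \right)} = - 626 H s + s = s - 626 H s$)
$y = \frac{35 i \sqrt{453}}{3}$ ($y = \sqrt{-102957 + \frac{123896}{3}} = \sqrt{- \frac{184975}{3}} = \frac{35 i \sqrt{453}}{3} \approx 248.31 i$)
$t{\left(206,599 \right)} - y = 599 \left(1 - 128956\right) - \frac{35 i \sqrt{453}}{3} = 599 \left(-128955\right) - \frac{35 i \sqrt{453}}{3} = -77244045 - \frac{35 i \sqrt{453}}{3}$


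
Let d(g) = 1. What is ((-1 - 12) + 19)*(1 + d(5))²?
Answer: 24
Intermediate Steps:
((-1 - 12) + 19)*(1 + d(5))² = ((-1 - 12) + 19)*(1 + 1)² = (-13 + 19)*2² = 6*4 = 24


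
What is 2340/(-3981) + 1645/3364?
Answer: -441005/4464028 ≈ -0.098791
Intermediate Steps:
2340/(-3981) + 1645/3364 = 2340*(-1/3981) + 1645*(1/3364) = -780/1327 + 1645/3364 = -441005/4464028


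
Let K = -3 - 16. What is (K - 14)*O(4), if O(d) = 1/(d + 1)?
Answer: -33/5 ≈ -6.6000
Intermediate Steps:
O(d) = 1/(1 + d)
K = -19
(K - 14)*O(4) = (-19 - 14)/(1 + 4) = -33/5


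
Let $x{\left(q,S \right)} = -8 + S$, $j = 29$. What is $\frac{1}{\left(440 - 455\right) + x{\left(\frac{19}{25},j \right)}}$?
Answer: $\frac{1}{6} \approx 0.16667$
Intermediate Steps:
$\frac{1}{\left(440 - 455\right) + x{\left(\frac{19}{25},j \right)}} = \frac{1}{\left(440 - 455\right) + \left(-8 + 29\right)} = \frac{1}{-15 + 21} = \frac{1}{6}$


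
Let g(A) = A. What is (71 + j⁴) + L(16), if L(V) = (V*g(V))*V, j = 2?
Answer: 4183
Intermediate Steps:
L(V) = V³ (L(V) = (V*V)*V = V²*V = V³)
(71 + j⁴) + L(16) = (71 + 2⁴) + 16³ = (71 + 16) + 4096 = 87 + 4096 = 4183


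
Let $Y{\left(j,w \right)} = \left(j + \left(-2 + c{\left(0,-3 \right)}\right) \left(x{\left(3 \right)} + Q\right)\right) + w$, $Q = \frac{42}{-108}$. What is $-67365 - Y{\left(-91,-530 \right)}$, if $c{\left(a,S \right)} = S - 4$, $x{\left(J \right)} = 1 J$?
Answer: $- \frac{133441}{2} \approx -66721.0$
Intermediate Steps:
$x{\left(J \right)} = J$
$c{\left(a,S \right)} = -4 + S$ ($c{\left(a,S \right)} = S - 4 = -4 + S$)
$Q = - \frac{7}{18}$ ($Q = 42 \left(- \frac{1}{108}\right) = - \frac{7}{18} \approx -0.38889$)
$Y{\left(j,w \right)} = - \frac{47}{2} + j + w$ ($Y{\left(j,w \right)} = \left(j + \left(-2 - 7\right) \left(3 - \frac{7}{18}\right)\right) + w = \left(j + \left(-2 - 7\right) \frac{47}{18}\right) + w = \left(j - \frac{47}{2}\right) + w = \left(- \frac{47}{2} + j\right) + w = - \frac{47}{2} + j + w$)
$-67365 - Y{\left(-91,-530 \right)} = -67365 - \left(- \frac{47}{2} - 91 - 530\right) = -67365 - - \frac{1289}{2} = -67365 + \frac{1289}{2} = - \frac{133441}{2}$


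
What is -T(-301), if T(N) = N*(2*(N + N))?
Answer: -362404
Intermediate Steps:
T(N) = 4*N**2 (T(N) = N*(2*(2*N)) = N*(4*N) = 4*N**2)
-T(-301) = -4*(-301)**2 = -4*90601 = -1*362404 = -362404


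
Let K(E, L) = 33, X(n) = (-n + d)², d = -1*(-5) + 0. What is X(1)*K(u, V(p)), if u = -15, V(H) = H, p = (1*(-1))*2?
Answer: 528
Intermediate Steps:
d = 5 (d = 5 + 0 = 5)
p = -2 (p = -1*2 = -2)
X(n) = (5 - n)² (X(n) = (-n + 5)² = (5 - n)²)
X(1)*K(u, V(p)) = (-5 + 1)²*33 = (-4)²*33 = 16*33 = 528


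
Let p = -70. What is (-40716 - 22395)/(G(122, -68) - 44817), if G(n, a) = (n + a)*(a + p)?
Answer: 21037/17423 ≈ 1.2074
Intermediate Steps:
G(n, a) = (-70 + a)*(a + n) (G(n, a) = (n + a)*(a - 70) = (a + n)*(-70 + a) = (-70 + a)*(a + n))
(-40716 - 22395)/(G(122, -68) - 44817) = (-40716 - 22395)/(((-68)² - 70*(-68) - 70*122 - 68*122) - 44817) = -63111/((4624 + 4760 - 8540 - 8296) - 44817) = -63111/(-7452 - 44817) = -63111/(-52269) = -63111*(-1/52269) = 21037/17423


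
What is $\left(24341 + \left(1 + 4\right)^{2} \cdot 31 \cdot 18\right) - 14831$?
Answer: $23460$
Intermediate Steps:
$\left(24341 + \left(1 + 4\right)^{2} \cdot 31 \cdot 18\right) - 14831 = \left(24341 + 5^{2} \cdot 31 \cdot 18\right) - 14831 = \left(24341 + 25 \cdot 31 \cdot 18\right) - 14831 = \left(24341 + 775 \cdot 18\right) - 14831 = \left(24341 + 13950\right) - 14831 = 38291 - 14831 = 23460$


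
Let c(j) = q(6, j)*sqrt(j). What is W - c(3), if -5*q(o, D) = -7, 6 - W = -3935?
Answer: 3941 - 7*sqrt(3)/5 ≈ 3938.6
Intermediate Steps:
W = 3941 (W = 6 - 1*(-3935) = 6 + 3935 = 3941)
q(o, D) = 7/5 (q(o, D) = -1/5*(-7) = 7/5)
c(j) = 7*sqrt(j)/5
W - c(3) = 3941 - 7*sqrt(3)/5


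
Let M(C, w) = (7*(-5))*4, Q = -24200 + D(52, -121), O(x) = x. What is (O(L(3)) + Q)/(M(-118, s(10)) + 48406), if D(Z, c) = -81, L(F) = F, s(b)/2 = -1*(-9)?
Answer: -12139/24133 ≈ -0.50300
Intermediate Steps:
s(b) = 18 (s(b) = 2*(-1*(-9)) = 2*9 = 18)
Q = -24281 (Q = -24200 - 81 = -24281)
M(C, w) = -140 (M(C, w) = -35*4 = -140)
(O(L(3)) + Q)/(M(-118, s(10)) + 48406) = (3 - 24281)/(-140 + 48406) = -24278/48266 = -24278*1/48266 = -12139/24133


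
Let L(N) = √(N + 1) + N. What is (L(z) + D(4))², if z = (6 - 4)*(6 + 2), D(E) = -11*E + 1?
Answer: (27 - √17)² ≈ 523.35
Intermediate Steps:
D(E) = 1 - 11*E
z = 16 (z = 2*8 = 16)
L(N) = N + √(1 + N) (L(N) = √(1 + N) + N = N + √(1 + N))
(L(z) + D(4))² = ((16 + √(1 + 16)) + (1 - 11*4))² = ((16 + √17) + (1 - 44))² = ((16 + √17) - 43)² = (-27 + √17)²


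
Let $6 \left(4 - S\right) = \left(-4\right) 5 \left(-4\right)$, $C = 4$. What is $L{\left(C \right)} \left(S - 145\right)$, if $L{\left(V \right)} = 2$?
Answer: $- \frac{926}{3} \approx -308.67$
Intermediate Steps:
$S = - \frac{28}{3}$ ($S = 4 - \frac{\left(-4\right) 5 \left(-4\right)}{6} = 4 - \frac{\left(-20\right) \left(-4\right)}{6} = 4 - \frac{40}{3} = - \frac{28}{3} \approx -9.3333$)
$L{\left(C \right)} \left(S - 145\right) = 2 \left(- \frac{28}{3} - 145\right) = 2 \left(- \frac{463}{3}\right) = - \frac{926}{3}$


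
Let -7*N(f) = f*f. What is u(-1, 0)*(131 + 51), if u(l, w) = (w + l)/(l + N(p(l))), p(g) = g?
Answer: 637/4 ≈ 159.25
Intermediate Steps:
N(f) = -f**2/7 (N(f) = -f*f/7 = -f**2/7)
u(l, w) = (l + w)/(l - l**2/7) (u(l, w) = (w + l)/(l - l**2/7) = (l + w)/(l - l**2/7))
u(-1, 0)*(131 + 51) = (7*(-1*(-1) - 1*0)/(-1*(-7 - 1)))*(131 + 51) = (7*(-1)*(1 + 0)/(-8))*182 = (7*(-1)*(-1/8)*1)*182 = (7/8)*182 = 637/4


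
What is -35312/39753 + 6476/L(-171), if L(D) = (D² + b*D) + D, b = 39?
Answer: -59287076/98945217 ≈ -0.59919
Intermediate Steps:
L(D) = D² + 40*D (L(D) = (D² + 39*D) + D = D² + 40*D)
-35312/39753 + 6476/L(-171) = -35312/39753 + 6476/((-171*(40 - 171))) = -35312*1/39753 + 6476/((-171*(-131))) = -35312/39753 + 6476/22401 = -59287076/98945217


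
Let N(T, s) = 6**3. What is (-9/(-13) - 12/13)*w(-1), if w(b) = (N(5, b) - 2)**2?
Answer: -137388/13 ≈ -10568.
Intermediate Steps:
N(T, s) = 216
w(b) = 45796 (w(b) = (216 - 2)**2 = 214**2 = 45796)
(-9/(-13) - 12/13)*w(-1) = (-9/(-13) - 12/13)*45796 = (-9*(-1/13) - 12*1/13)*45796 = (9/13 - 12/13)*45796 = -3/13*45796 = -137388/13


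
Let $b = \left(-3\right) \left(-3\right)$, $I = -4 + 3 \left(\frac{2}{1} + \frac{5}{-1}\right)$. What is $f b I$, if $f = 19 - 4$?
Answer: $-1755$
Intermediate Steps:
$f = 15$
$I = -13$ ($I = -4 + 3 \left(2 \cdot 1 + 5 \left(-1\right)\right) = -4 + 3 \left(2 - 5\right) = -4 + 3 \left(-3\right) = -4 - 9 = -13$)
$b = 9$
$f b I = 15 \cdot 9 \left(-13\right) = 135 \left(-13\right) = -1755$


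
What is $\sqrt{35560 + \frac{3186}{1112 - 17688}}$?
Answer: $\frac{\sqrt{152664797866}}{2072} \approx 188.57$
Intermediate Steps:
$\sqrt{35560 + \frac{3186}{1112 - 17688}} = \sqrt{35560 + \frac{3186}{-16576}} = \sqrt{35560 + 3186 \left(- \frac{1}{16576}\right)} = \sqrt{35560 - \frac{1593}{8288}} = \sqrt{\frac{294719687}{8288}} = \frac{\sqrt{152664797866}}{2072}$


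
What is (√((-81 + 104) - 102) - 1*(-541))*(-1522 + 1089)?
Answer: -234253 - 433*I*√79 ≈ -2.3425e+5 - 3848.6*I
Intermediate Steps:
(√((-81 + 104) - 102) - 1*(-541))*(-1522 + 1089) = (√(23 - 102) + 541)*(-433) = (√(-79) + 541)*(-433) = (I*√79 + 541)*(-433) = (541 + I*√79)*(-433) = -234253 - 433*I*√79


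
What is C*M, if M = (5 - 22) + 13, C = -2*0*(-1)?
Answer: 0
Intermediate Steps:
C = 0 (C = 0*(-1) = 0)
M = -4 (M = -17 + 13 = -4)
C*M = 0*(-4) = 0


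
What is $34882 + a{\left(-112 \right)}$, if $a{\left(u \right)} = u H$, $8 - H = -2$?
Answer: $33762$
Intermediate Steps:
$H = 10$ ($H = 8 - -2 = 8 + 2 = 10$)
$a{\left(u \right)} = 10 u$ ($a{\left(u \right)} = u 10 = 10 u$)
$34882 + a{\left(-112 \right)} = 34882 + 10 \left(-112\right) = 34882 - 1120 = 33762$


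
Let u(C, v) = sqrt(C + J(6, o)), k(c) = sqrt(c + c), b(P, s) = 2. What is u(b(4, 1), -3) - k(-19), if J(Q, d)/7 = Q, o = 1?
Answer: 2*sqrt(11) - I*sqrt(38) ≈ 6.6332 - 6.1644*I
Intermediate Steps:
J(Q, d) = 7*Q
k(c) = sqrt(2)*sqrt(c) (k(c) = sqrt(2*c) = sqrt(2)*sqrt(c))
u(C, v) = sqrt(42 + C) (u(C, v) = sqrt(C + 7*6) = sqrt(C + 42) = sqrt(42 + C))
u(b(4, 1), -3) - k(-19) = sqrt(42 + 2) - sqrt(2)*sqrt(-19) = sqrt(44) - sqrt(2)*I*sqrt(19) = 2*sqrt(11) - I*sqrt(38)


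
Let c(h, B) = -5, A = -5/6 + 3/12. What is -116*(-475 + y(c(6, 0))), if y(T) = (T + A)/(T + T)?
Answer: 1651057/30 ≈ 55035.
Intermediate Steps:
A = -7/12 (A = -5*⅙ + 3*(1/12) = -⅚ + ¼ = -7/12 ≈ -0.58333)
y(T) = (-7/12 + T)/(2*T) (y(T) = (T - 7/12)/(T + T) = (-7/12 + T)/((2*T)) = (-7/12 + T)*(1/(2*T)) = (-7/12 + T)/(2*T))
-116*(-475 + y(c(6, 0))) = -116*(-475 + (1/24)*(-7 + 12*(-5))/(-5)) = -116*(-475 + (1/24)*(-⅕)*(-7 - 60)) = -116*(-475 + (1/24)*(-⅕)*(-67)) = -116*(-475 + 67/120) = -116*(-56933/120) = 1651057/30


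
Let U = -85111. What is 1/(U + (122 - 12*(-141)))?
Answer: -1/83297 ≈ -1.2005e-5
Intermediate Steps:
1/(U + (122 - 12*(-141))) = 1/(-85111 + (122 - 12*(-141))) = 1/(-85111 + (122 + 1692)) = 1/(-85111 + 1814) = 1/(-83297) = -1/83297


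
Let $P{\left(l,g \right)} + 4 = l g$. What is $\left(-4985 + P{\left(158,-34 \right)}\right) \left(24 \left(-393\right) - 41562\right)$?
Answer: $528348834$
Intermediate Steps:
$P{\left(l,g \right)} = -4 + g l$ ($P{\left(l,g \right)} = -4 + l g = -4 + g l$)
$\left(-4985 + P{\left(158,-34 \right)}\right) \left(24 \left(-393\right) - 41562\right) = \left(-4985 - 5376\right) \left(24 \left(-393\right) - 41562\right) = \left(-4985 - 5376\right) \left(-9432 - 41562\right) = \left(-4985 - 5376\right) \left(-50994\right) = \left(-10361\right) \left(-50994\right) = 528348834$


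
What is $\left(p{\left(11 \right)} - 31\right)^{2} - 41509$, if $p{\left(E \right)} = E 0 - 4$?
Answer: $-40284$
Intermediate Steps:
$p{\left(E \right)} = -4$ ($p{\left(E \right)} = 0 - 4 = -4$)
$\left(p{\left(11 \right)} - 31\right)^{2} - 41509 = \left(-4 - 31\right)^{2} - 41509 = \left(-35\right)^{2} - 41509 = 1225 - 41509 = -40284$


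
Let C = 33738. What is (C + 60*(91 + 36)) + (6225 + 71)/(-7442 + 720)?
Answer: 139001090/3361 ≈ 41357.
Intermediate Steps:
(C + 60*(91 + 36)) + (6225 + 71)/(-7442 + 720) = (33738 + 60*(91 + 36)) + (6225 + 71)/(-7442 + 720) = (33738 + 60*127) + 6296/(-6722) = (33738 + 7620) + 6296*(-1/6722) = 41358 - 3148/3361 = 139001090/3361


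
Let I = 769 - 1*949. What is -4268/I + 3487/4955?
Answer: 217756/8919 ≈ 24.415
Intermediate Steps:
I = -180 (I = 769 - 949 = -180)
-4268/I + 3487/4955 = -4268/(-180) + 3487/4955 = -4268*(-1/180) + 3487*(1/4955) = 1067/45 + 3487/4955 = 217756/8919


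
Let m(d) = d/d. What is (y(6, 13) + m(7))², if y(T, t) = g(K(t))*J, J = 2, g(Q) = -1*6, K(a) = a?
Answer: 121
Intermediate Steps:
g(Q) = -6
m(d) = 1
y(T, t) = -12 (y(T, t) = -6*2 = -12)
(y(6, 13) + m(7))² = (-12 + 1)² = (-11)² = 121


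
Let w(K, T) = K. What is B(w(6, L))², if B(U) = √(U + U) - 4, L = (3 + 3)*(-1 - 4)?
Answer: 28 - 16*√3 ≈ 0.28719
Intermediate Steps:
L = -30 (L = 6*(-5) = -30)
B(U) = -4 + √2*√U (B(U) = √(2*U) - 4 = √2*√U - 4 = -4 + √2*√U)
B(w(6, L))² = (-4 + √2*√6)² = (-4 + 2*√3)²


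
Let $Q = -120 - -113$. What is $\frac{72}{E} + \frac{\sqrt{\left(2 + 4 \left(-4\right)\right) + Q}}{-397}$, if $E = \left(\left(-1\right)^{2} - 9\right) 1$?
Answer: $-9 - \frac{i \sqrt{21}}{397} \approx -9.0 - 0.011543 i$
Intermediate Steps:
$E = -8$ ($E = \left(1 - 9\right) 1 = \left(-8\right) 1 = -8$)
$Q = -7$ ($Q = -120 + 113 = -7$)
$\frac{72}{E} + \frac{\sqrt{\left(2 + 4 \left(-4\right)\right) + Q}}{-397} = \frac{72}{-8} + \frac{\sqrt{\left(2 + 4 \left(-4\right)\right) - 7}}{-397} = 72 \left(- \frac{1}{8}\right) + \sqrt{\left(2 - 16\right) - 7} \left(- \frac{1}{397}\right) = -9 + \sqrt{-14 - 7} \left(- \frac{1}{397}\right) = -9 + \sqrt{-21} \left(- \frac{1}{397}\right) = -9 + i \sqrt{21} \left(- \frac{1}{397}\right) = -9 - \frac{i \sqrt{21}}{397}$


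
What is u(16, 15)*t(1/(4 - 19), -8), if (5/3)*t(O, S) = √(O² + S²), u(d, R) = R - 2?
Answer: 13*√14401/25 ≈ 62.402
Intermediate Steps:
u(d, R) = -2 + R
t(O, S) = 3*√(O² + S²)/5
u(16, 15)*t(1/(4 - 19), -8) = (-2 + 15)*(3*√((1/(4 - 19))² + (-8)²)/5) = 13*(3*√((1/(-15))² + 64)/5) = 13*(3*√((-1/15)² + 64)/5) = 13*(3*√(1/225 + 64)/5) = 13*(3*√(14401/225)/5) = 13*(3*(√14401/15)/5) = 13*(√14401/25) = 13*√14401/25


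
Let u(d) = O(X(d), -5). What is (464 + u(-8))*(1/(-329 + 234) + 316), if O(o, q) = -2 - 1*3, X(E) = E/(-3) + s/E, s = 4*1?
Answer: 13778721/95 ≈ 1.4504e+5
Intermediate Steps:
s = 4
X(E) = 4/E - E/3 (X(E) = E/(-3) + 4/E = E*(-⅓) + 4/E = -E/3 + 4/E = 4/E - E/3)
O(o, q) = -5 (O(o, q) = -2 - 3 = -5)
u(d) = -5
(464 + u(-8))*(1/(-329 + 234) + 316) = (464 - 5)*(1/(-329 + 234) + 316) = 459*(1/(-95) + 316) = 459*(-1/95 + 316) = 459*(30019/95) = 13778721/95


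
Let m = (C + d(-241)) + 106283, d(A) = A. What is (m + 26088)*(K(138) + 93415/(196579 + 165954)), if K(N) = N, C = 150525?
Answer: 14167507802695/362533 ≈ 3.9079e+7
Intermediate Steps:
m = 256567 (m = (150525 - 241) + 106283 = 150284 + 106283 = 256567)
(m + 26088)*(K(138) + 93415/(196579 + 165954)) = (256567 + 26088)*(138 + 93415/(196579 + 165954)) = 282655*(138 + 93415/362533) = 282655*(50122969/362533) = 14167507802695/362533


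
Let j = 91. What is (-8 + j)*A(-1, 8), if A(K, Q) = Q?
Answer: 664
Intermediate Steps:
(-8 + j)*A(-1, 8) = (-8 + 91)*8 = 83*8 = 664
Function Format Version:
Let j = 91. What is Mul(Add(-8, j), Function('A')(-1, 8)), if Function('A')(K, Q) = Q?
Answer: 664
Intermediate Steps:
Mul(Add(-8, j), Function('A')(-1, 8)) = Mul(Add(-8, 91), 8) = Mul(83, 8) = 664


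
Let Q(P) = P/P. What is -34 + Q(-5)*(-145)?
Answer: -179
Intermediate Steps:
Q(P) = 1
-34 + Q(-5)*(-145) = -34 + 1*(-145) = -34 - 145 = -179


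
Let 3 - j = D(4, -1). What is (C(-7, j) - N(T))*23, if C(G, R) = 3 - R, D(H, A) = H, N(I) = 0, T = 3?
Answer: 92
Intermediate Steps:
j = -1 (j = 3 - 1*4 = 3 - 4 = -1)
(C(-7, j) - N(T))*23 = ((3 - 1*(-1)) - 1*0)*23 = ((3 + 1) + 0)*23 = (4 + 0)*23 = 4*23 = 92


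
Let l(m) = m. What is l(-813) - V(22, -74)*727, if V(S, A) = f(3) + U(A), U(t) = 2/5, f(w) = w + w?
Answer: -27329/5 ≈ -5465.8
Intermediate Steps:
f(w) = 2*w
U(t) = ⅖ (U(t) = 2*(⅕) = ⅖)
V(S, A) = 32/5 (V(S, A) = 2*3 + ⅖ = 6 + ⅖ = 32/5)
l(-813) - V(22, -74)*727 = -813 - 32*727/5 = -813 - 1*23264/5 = -813 - 23264/5 = -27329/5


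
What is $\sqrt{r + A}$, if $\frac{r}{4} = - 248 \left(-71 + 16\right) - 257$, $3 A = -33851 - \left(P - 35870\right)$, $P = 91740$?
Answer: $15 \sqrt{105} \approx 153.7$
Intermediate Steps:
$A = -29907$ ($A = \frac{-33851 - \left(91740 - 35870\right)}{3} = \frac{-33851 - 55870}{3} = \frac{1}{3} \left(-89721\right) = -29907$)
$r = 53532$ ($r = 4 \left(- 248 \left(-71 + 16\right) - 257\right) = 4 \left(\left(-248\right) \left(-55\right) - 257\right) = 4 \left(13640 - 257\right) = 4 \cdot 13383 = 53532$)
$\sqrt{r + A} = \sqrt{53532 - 29907} = \sqrt{23625} = 15 \sqrt{105}$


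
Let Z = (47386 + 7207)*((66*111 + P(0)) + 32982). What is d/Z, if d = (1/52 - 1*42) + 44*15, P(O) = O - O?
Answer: 4591/16346828784 ≈ 2.8085e-7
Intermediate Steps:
P(O) = 0
d = 32137/52 (d = (1/52 - 42) + 660 = -2183/52 + 660 = 32137/52 ≈ 618.02)
Z = 2200534644 (Z = (47386 + 7207)*((66*111 + 0) + 32982) = 54593*((7326 + 0) + 32982) = 54593*(7326 + 32982) = 54593*40308 = 2200534644)
d/Z = (32137/52)/2200534644 = (32137/52)*(1/2200534644) = 4591/16346828784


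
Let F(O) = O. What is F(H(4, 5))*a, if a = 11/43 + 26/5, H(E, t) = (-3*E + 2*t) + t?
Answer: 3519/215 ≈ 16.367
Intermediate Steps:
H(E, t) = -3*E + 3*t
a = 1173/215 (a = 11*(1/43) + 26*(1/5) = 11/43 + 26/5 = 1173/215 ≈ 5.4558)
F(H(4, 5))*a = (-3*4 + 3*5)*(1173/215) = (-12 + 15)*(1173/215) = 3*(1173/215) = 3519/215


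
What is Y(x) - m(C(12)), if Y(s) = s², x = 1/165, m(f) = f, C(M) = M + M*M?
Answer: -4247099/27225 ≈ -156.00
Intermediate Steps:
C(M) = M + M²
x = 1/165 ≈ 0.0060606
Y(x) - m(C(12)) = (1/165)² - 12*(1 + 12) = 1/27225 - 12*13 = 1/27225 - 1*156 = 1/27225 - 156 = -4247099/27225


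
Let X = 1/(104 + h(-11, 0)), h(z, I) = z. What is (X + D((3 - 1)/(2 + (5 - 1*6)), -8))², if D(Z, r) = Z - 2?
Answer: 1/8649 ≈ 0.00011562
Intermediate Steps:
D(Z, r) = -2 + Z
X = 1/93 (X = 1/(104 - 11) = 1/93 ≈ 0.010753)
(X + D((3 - 1)/(2 + (5 - 1*6)), -8))² = (1/93 + (-2 + (3 - 1)/(2 + (5 - 1*6))))² = (1/93 + (-2 + 2/(2 + (5 - 6))))² = (1/93 + (-2 + 2/(2 - 1)))² = (1/93 + (-2 + 2/1))² = (1/93 + (-2 + 2*1))² = (1/93 + (-2 + 2))² = (1/93 + 0)² = (1/93)² = 1/8649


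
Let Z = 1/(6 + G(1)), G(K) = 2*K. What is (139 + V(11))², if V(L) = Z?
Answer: 1238769/64 ≈ 19356.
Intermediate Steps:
Z = ⅛ (Z = 1/(6 + 2*1) = 1/(6 + 2) = 1/8 = ⅛ ≈ 0.12500)
V(L) = ⅛
(139 + V(11))² = (139 + ⅛)² = (1113/8)² = 1238769/64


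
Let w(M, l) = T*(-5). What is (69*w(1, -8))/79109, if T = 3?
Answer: -1035/79109 ≈ -0.013083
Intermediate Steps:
w(M, l) = -15 (w(M, l) = 3*(-5) = -15)
(69*w(1, -8))/79109 = (69*(-15))/79109 = -1035*1/79109 = -1035/79109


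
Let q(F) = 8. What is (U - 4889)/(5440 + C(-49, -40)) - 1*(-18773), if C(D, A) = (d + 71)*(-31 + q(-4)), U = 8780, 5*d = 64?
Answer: 329729654/17563 ≈ 18774.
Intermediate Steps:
d = 64/5 (d = (1/5)*64 = 64/5 ≈ 12.800)
C(D, A) = -9637/5 (C(D, A) = (64/5 + 71)*(-31 + 8) = (419/5)*(-23) = -9637/5)
(U - 4889)/(5440 + C(-49, -40)) - 1*(-18773) = (8780 - 4889)/(5440 - 9637/5) - 1*(-18773) = 3891/(17563/5) + 18773 = 3891*(5/17563) + 18773 = 19455/17563 + 18773 = 329729654/17563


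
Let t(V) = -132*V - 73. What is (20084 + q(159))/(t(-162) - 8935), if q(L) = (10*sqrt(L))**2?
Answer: 346/119 ≈ 2.9076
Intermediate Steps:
q(L) = 100*L
t(V) = -73 - 132*V
(20084 + q(159))/(t(-162) - 8935) = (20084 + 100*159)/((-73 - 132*(-162)) - 8935) = (20084 + 15900)/((-73 + 21384) - 8935) = 35984/(21311 - 8935) = 35984/12376 = 35984*(1/12376) = 346/119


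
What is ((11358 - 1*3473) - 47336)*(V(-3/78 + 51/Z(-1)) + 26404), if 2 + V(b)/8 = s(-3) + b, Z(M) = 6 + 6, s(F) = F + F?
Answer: -13526090958/13 ≈ -1.0405e+9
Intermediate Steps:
s(F) = 2*F
Z(M) = 12
V(b) = -64 + 8*b (V(b) = -16 + 8*(2*(-3) + b) = -16 + 8*(-6 + b) = -16 + (-48 + 8*b) = -64 + 8*b)
((11358 - 1*3473) - 47336)*(V(-3/78 + 51/Z(-1)) + 26404) = ((11358 - 1*3473) - 47336)*((-64 + 8*(-3/78 + 51/12)) + 26404) = ((11358 - 3473) - 47336)*((-64 + 8*(-3*1/78 + 51*(1/12))) + 26404) = (7885 - 47336)*((-64 + 8*(-1/26 + 17/4)) + 26404) = -39451*((-64 + 8*(219/52)) + 26404) = -39451*((-64 + 438/13) + 26404) = -39451*(-394/13 + 26404) = -39451*342858/13 = -13526090958/13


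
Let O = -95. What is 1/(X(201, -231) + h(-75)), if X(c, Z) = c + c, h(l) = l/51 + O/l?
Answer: 255/102458 ≈ 0.0024888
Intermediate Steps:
h(l) = -95/l + l/51 (h(l) = l/51 - 95/l = -95/l + l/51)
X(c, Z) = 2*c
1/(X(201, -231) + h(-75)) = 1/(2*201 + (-95/(-75) + (1/51)*(-75))) = 1/(402 + (-95*(-1/75) - 25/17)) = 1/(402 + (19/15 - 25/17)) = 1/(402 - 52/255) = 1/(102458/255) = 255/102458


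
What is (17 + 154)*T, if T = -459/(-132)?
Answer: 26163/44 ≈ 594.61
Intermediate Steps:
T = 153/44 (T = -459*(-1/132) = 153/44 ≈ 3.4773)
(17 + 154)*T = (17 + 154)*(153/44) = 171*(153/44) = 26163/44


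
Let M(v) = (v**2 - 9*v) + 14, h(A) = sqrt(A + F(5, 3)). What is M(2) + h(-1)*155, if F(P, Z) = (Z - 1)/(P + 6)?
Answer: 465*I*sqrt(11)/11 ≈ 140.2*I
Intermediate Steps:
F(P, Z) = (-1 + Z)/(6 + P)
h(A) = sqrt(2/11 + A) (h(A) = sqrt(A + (-1 + 3)/(6 + 5)) = sqrt(A + 2/11) = sqrt(2/11 + A))
M(v) = 14 + v**2 - 9*v
M(2) + h(-1)*155 = (14 + 2**2 - 9*2) + (sqrt(22 + 121*(-1))/11)*155 = (14 + 4 - 18) + (sqrt(22 - 121)/11)*155 = 0 + (sqrt(-99)/11)*155 = 0 + ((3*I*sqrt(11))/11)*155 = 0 + (3*I*sqrt(11)/11)*155 = 0 + 465*I*sqrt(11)/11 = 465*I*sqrt(11)/11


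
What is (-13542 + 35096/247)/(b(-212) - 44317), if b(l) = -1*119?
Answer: 1654889/5487846 ≈ 0.30156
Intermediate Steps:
b(l) = -119
(-13542 + 35096/247)/(b(-212) - 44317) = (-13542 + 35096/247)/(-119 - 44317) = (-13542 + 35096*(1/247))/(-44436) = (-13542 + 35096/247)*(-1/44436) = -3309778/247*(-1/44436) = 1654889/5487846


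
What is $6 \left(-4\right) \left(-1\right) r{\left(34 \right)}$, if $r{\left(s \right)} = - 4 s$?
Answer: $-3264$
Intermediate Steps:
$6 \left(-4\right) \left(-1\right) r{\left(34 \right)} = 6 \left(-4\right) \left(-1\right) \left(\left(-4\right) 34\right) = \left(-24\right) \left(-1\right) \left(-136\right) = 24 \left(-136\right) = -3264$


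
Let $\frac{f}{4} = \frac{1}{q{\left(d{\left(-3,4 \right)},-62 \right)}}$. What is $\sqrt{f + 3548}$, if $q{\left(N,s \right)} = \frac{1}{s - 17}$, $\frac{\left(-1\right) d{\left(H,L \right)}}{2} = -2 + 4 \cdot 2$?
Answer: $4 \sqrt{202} \approx 56.851$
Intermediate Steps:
$d{\left(H,L \right)} = -12$ ($d{\left(H,L \right)} = - 2 \left(-2 + 4 \cdot 2\right) = - 2 \left(-2 + 8\right) = \left(-2\right) 6 = -12$)
$q{\left(N,s \right)} = \frac{1}{-17 + s}$
$f = -316$ ($f = \frac{4}{\frac{1}{-17 - 62}} = \frac{4}{\frac{1}{-79}} = \frac{4}{- \frac{1}{79}} = 4 \left(-79\right) = -316$)
$\sqrt{f + 3548} = \sqrt{-316 + 3548} = \sqrt{3232} = 4 \sqrt{202}$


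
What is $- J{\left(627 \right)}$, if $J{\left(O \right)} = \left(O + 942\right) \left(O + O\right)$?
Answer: $-1967526$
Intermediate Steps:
$J{\left(O \right)} = 2 O \left(942 + O\right)$ ($J{\left(O \right)} = \left(942 + O\right) 2 O = 2 O \left(942 + O\right)$)
$- J{\left(627 \right)} = - 2 \cdot 627 \left(942 + 627\right) = - 2 \cdot 627 \cdot 1569 = \left(-1\right) 1967526 = -1967526$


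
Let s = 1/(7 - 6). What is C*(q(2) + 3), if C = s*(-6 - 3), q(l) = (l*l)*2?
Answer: -99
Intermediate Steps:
s = 1 (s = 1/1 = 1)
q(l) = 2*l² (q(l) = l²*2 = 2*l²)
C = -9 (C = 1*(-6 - 3) = 1*(-9) = -9)
C*(q(2) + 3) = -9*(2*2² + 3) = -9*(2*4 + 3) = -9*(8 + 3) = -9*11 = -99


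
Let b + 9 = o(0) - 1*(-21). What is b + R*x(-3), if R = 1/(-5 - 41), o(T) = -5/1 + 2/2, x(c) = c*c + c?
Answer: 181/23 ≈ 7.8696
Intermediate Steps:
x(c) = c + c² (x(c) = c² + c = c + c²)
o(T) = -4 (o(T) = -5*1 + 2*(½) = -5 + 1 = -4)
R = -1/46 (R = 1/(-46) = -1/46 ≈ -0.021739)
b = 8 (b = -9 + (-4 - 1*(-21)) = -9 + (-4 + 21) = -9 + 17 = 8)
b + R*x(-3) = 8 - (-3)*(1 - 3)/46 = 8 - (-3)*(-2)/46 = 8 - 1/46*6 = 8 - 3/23 = 181/23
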